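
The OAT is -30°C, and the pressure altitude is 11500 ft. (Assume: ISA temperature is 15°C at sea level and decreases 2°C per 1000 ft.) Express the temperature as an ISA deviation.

ISA temperature at 11500 ft = 15 − 2 × (11500/1000) = -8°C.
Deviation = OAT − ISA = -30 − (-8) = -22°C.

ISA-22°C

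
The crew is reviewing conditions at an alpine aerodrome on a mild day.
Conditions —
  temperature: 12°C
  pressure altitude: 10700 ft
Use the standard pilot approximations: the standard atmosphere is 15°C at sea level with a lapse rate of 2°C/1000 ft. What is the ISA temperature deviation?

ISA+18.4°C

ISA temperature at 10700 ft = 15 − 2 × (10700/1000) = -6.4°C.
Deviation = OAT − ISA = 12 − (-6.4) = +18.4°C.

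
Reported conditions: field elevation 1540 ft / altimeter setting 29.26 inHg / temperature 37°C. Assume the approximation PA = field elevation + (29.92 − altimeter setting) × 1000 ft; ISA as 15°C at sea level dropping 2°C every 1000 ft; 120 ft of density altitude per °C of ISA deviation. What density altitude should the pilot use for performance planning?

Pressure altitude = 1540 + (29.92 − 29.26) × 1000 = 1540 + (+660) = 2200 ft.
ISA temperature at 2200 ft = 15 − 2 × (2200/1000) = 10.6°C.
ISA deviation = 37 − 10.6 = +26.4°C.
Density altitude = 2200 + 120 × (26.4) = 5368 ft.

5368 ft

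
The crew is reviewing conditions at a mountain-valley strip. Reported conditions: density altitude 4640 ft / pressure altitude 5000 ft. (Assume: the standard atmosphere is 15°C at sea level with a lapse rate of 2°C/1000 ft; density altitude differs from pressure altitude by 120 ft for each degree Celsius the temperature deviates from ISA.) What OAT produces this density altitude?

Density altitude − pressure altitude = 4640 − 5000 = -360 ft.
At 120 ft/°C that is an ISA deviation of -360/120 = -3°C.
ISA temperature at 5000 ft = 15 − 2 × (5000/1000) = 5°C.
OAT = ISA + deviation = 5 + (-3) = 2°C.

2°C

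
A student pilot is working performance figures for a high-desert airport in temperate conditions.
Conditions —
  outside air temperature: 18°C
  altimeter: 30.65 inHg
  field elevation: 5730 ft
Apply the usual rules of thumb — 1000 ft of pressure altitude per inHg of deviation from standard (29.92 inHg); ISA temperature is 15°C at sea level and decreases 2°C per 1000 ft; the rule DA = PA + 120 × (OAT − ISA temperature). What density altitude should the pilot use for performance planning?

6560 ft

Pressure altitude = 5730 + (29.92 − 30.65) × 1000 = 5730 + (-730) = 5000 ft.
ISA temperature at 5000 ft = 15 − 2 × (5000/1000) = 5°C.
ISA deviation = 18 − 5 = +13°C.
Density altitude = 5000 + 120 × (13) = 6560 ft.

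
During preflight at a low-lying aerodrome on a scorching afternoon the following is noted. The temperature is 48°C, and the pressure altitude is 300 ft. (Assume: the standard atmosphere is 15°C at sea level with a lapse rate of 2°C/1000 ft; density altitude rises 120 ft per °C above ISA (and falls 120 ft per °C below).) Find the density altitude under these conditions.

ISA temperature at 300 ft = 15 − 2 × (300/1000) = 14.4°C.
ISA deviation = 48 − 14.4 = +33.6°C.
Density altitude = 300 + 120 × (33.6) = 300 + (+4032) = 4332 ft.

4332 ft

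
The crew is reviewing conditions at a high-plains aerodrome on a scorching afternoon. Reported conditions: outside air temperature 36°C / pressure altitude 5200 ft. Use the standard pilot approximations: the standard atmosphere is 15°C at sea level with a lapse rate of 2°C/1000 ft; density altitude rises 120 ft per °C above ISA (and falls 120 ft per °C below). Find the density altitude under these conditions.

ISA temperature at 5200 ft = 15 − 2 × (5200/1000) = 4.6°C.
ISA deviation = 36 − 4.6 = +31.4°C.
Density altitude = 5200 + 120 × (31.4) = 5200 + (+3768) = 8968 ft.

8968 ft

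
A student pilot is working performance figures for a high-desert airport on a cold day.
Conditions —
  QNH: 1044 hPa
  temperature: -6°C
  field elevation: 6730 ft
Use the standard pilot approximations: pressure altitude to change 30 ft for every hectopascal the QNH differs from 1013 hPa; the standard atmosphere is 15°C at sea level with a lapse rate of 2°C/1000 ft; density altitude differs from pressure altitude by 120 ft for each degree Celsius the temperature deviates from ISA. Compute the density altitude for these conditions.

Pressure altitude = 6730 + (1013 − 1044) × 30 = 6730 + (-930) = 5800 ft.
ISA temperature at 5800 ft = 15 − 2 × (5800/1000) = 3.4°C.
ISA deviation = -6 − 3.4 = -9.4°C.
Density altitude = 5800 + 120 × (-9.4) = 4672 ft.

4672 ft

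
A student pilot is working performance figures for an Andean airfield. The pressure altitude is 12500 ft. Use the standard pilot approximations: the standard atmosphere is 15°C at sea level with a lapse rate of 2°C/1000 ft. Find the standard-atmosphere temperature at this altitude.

ISA temperature = 15 − 2 × (12500/1000) = 15 − 25 = -10°C.

-10°C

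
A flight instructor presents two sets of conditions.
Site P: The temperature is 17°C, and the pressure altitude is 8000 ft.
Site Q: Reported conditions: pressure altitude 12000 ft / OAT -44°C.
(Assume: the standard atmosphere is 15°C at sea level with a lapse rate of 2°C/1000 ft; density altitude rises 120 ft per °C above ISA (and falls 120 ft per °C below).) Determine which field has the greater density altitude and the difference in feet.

Site P by 2360 ft

Site P: ISA temp = -1°C, deviation +18°C, DA = 8000 + 120 × 18 = 10160 ft.
Site Q: ISA temp = -9°C, deviation -35°C, DA = 12000 + 120 × (-35) = 7800 ft.
Site P is higher by 10160 − 7800 = 2360 ft.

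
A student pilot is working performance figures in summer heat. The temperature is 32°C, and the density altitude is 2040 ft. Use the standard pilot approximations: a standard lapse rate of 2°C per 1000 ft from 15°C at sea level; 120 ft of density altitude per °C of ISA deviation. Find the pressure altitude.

0 ft

DA = PA + 120 × (OAT − (15 − 2·PA/1000)) = PA + 120·OAT − 1800 + 0.24·PA = 1.24·PA + 120·OAT − 1800.
So 1.24·PA = 2040 − 120 × 32 + 1800 = 0.
PA = 0 / 1.24 = 0 ft.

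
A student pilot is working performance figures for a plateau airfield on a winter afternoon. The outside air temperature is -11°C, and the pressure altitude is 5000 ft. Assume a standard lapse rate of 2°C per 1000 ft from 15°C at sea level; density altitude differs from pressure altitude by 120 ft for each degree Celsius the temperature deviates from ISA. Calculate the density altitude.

ISA temperature at 5000 ft = 15 − 2 × (5000/1000) = 5°C.
ISA deviation = -11 − 5 = -16°C.
Density altitude = 5000 + 120 × (-16) = 5000 + (-1920) = 3080 ft.

3080 ft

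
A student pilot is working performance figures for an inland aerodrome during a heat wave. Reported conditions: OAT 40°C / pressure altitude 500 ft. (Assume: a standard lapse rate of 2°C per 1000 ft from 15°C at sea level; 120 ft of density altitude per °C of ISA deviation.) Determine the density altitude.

3620 ft

ISA temperature at 500 ft = 15 − 2 × (500/1000) = 14°C.
ISA deviation = 40 − 14 = +26°C.
Density altitude = 500 + 120 × (26) = 500 + (+3120) = 3620 ft.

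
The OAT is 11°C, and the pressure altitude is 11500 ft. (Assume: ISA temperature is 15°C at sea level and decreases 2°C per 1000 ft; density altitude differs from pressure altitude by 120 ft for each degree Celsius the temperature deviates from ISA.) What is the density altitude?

13780 ft

ISA temperature at 11500 ft = 15 − 2 × (11500/1000) = -8°C.
ISA deviation = 11 − (-8) = +19°C.
Density altitude = 11500 + 120 × (19) = 11500 + (+2280) = 13780 ft.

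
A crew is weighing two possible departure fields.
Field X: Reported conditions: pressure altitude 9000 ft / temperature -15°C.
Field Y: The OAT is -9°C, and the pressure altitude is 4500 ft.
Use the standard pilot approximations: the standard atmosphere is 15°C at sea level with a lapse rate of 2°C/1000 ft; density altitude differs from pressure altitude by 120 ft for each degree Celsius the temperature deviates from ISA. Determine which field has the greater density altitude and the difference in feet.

Field X by 4860 ft

Field X: ISA temp = -3°C, deviation -12°C, DA = 9000 + 120 × (-12) = 7560 ft.
Field Y: ISA temp = 6°C, deviation -15°C, DA = 4500 + 120 × (-15) = 2700 ft.
Field X is higher by 7560 − 2700 = 4860 ft.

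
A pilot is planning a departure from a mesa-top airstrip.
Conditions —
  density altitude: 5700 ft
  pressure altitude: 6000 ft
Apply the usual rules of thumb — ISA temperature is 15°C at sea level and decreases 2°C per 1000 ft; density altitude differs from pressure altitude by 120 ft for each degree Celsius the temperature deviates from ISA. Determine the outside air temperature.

Density altitude − pressure altitude = 5700 − 6000 = -300 ft.
At 120 ft/°C that is an ISA deviation of -300/120 = -2.5°C.
ISA temperature at 6000 ft = 15 − 2 × (6000/1000) = 3°C.
OAT = ISA + deviation = 3 + (-2.5) = 0.5°C.

0.5°C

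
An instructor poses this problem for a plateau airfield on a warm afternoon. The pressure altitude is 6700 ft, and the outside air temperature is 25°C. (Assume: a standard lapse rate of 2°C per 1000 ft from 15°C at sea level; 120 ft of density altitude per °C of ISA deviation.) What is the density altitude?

9508 ft

ISA temperature at 6700 ft = 15 − 2 × (6700/1000) = 1.6°C.
ISA deviation = 25 − 1.6 = +23.4°C.
Density altitude = 6700 + 120 × (23.4) = 6700 + (+2808) = 9508 ft.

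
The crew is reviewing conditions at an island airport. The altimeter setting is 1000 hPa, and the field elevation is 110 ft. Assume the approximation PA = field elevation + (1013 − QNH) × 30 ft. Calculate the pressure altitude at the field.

500 ft

Pressure correction = (1013 − 1000) × 30 = +390 ft.
Pressure altitude = 110 + (+390) = 500 ft.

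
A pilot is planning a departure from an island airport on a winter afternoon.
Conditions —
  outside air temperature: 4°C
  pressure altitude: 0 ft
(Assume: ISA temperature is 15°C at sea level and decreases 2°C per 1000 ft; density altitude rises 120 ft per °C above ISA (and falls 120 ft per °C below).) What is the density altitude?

ISA temperature at 0 ft = 15 − 2 × (0/1000) = 15°C.
ISA deviation = 4 − 15 = -11°C.
Density altitude = 0 + 120 × (-11) = 0 + (-1320) = -1320 ft.

-1320 ft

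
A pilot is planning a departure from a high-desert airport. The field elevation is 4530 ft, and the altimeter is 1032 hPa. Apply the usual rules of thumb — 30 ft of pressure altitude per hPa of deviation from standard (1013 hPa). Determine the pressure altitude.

3960 ft

Pressure correction = (1013 − 1032) × 30 = -570 ft.
Pressure altitude = 4530 + (-570) = 3960 ft.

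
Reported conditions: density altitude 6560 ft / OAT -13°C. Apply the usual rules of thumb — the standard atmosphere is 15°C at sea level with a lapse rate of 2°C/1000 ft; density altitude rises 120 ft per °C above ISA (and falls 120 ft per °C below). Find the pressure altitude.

DA = PA + 120 × (OAT − (15 − 2·PA/1000)) = PA + 120·OAT − 1800 + 0.24·PA = 1.24·PA + 120·OAT − 1800.
So 1.24·PA = 6560 − 120 × (-13) + 1800 = 9920.
PA = 9920 / 1.24 = 8000 ft.

8000 ft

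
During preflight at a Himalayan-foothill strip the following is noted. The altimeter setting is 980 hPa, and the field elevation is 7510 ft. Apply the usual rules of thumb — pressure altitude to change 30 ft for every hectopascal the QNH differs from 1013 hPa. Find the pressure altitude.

Pressure correction = (1013 − 980) × 30 = +990 ft.
Pressure altitude = 7510 + (+990) = 8500 ft.

8500 ft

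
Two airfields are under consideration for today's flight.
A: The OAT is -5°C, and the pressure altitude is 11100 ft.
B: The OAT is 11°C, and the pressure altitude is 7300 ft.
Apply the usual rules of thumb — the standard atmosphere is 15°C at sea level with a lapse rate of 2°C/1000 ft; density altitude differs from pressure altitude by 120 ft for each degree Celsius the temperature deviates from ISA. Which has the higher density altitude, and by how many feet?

A: ISA temp = -7.2°C, deviation +2.2°C, DA = 11100 + 120 × 2.2 = 11364 ft.
B: ISA temp = 0.4°C, deviation +10.6°C, DA = 7300 + 120 × 10.6 = 8572 ft.
A is higher by 11364 − 8572 = 2792 ft.

A by 2792 ft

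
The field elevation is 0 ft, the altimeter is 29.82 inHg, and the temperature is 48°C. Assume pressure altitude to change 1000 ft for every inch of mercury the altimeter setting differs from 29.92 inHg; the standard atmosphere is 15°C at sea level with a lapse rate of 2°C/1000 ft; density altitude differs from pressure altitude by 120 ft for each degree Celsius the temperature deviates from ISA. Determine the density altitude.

Pressure altitude = 0 + (29.92 − 29.82) × 1000 = 0 + (+100) = 100 ft.
ISA temperature at 100 ft = 15 − 2 × (100/1000) = 14.8°C.
ISA deviation = 48 − 14.8 = +33.2°C.
Density altitude = 100 + 120 × (33.2) = 4084 ft.

4084 ft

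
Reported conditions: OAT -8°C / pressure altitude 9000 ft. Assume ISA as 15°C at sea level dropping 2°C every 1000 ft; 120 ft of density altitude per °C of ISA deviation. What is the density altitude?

ISA temperature at 9000 ft = 15 − 2 × (9000/1000) = -3°C.
ISA deviation = -8 − (-3) = -5°C.
Density altitude = 9000 + 120 × (-5) = 9000 + (-600) = 8400 ft.

8400 ft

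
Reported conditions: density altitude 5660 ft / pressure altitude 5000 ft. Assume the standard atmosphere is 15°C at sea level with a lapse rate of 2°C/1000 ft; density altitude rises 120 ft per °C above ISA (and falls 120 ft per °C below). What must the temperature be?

10.5°C

Density altitude − pressure altitude = 5660 − 5000 = +660 ft.
At 120 ft/°C that is an ISA deviation of 660/120 = +5.5°C.
ISA temperature at 5000 ft = 15 − 2 × (5000/1000) = 5°C.
OAT = ISA + deviation = 5 + (+5.5) = 10.5°C.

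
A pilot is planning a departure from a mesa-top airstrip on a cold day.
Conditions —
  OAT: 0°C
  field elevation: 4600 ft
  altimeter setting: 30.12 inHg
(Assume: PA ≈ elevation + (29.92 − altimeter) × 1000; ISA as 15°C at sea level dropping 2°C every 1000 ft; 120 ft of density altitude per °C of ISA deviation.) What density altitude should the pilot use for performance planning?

Pressure altitude = 4600 + (29.92 − 30.12) × 1000 = 4600 + (-200) = 4400 ft.
ISA temperature at 4400 ft = 15 − 2 × (4400/1000) = 6.2°C.
ISA deviation = 0 − 6.2 = -6.2°C.
Density altitude = 4400 + 120 × (-6.2) = 3656 ft.

3656 ft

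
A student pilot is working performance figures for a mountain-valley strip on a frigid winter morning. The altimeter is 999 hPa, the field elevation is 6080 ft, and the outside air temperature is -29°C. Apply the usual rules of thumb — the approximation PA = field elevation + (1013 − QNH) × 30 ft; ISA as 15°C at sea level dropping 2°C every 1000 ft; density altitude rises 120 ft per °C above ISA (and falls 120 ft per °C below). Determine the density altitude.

2780 ft

Pressure altitude = 6080 + (1013 − 999) × 30 = 6080 + (+420) = 6500 ft.
ISA temperature at 6500 ft = 15 − 2 × (6500/1000) = 2°C.
ISA deviation = -29 − 2 = -31°C.
Density altitude = 6500 + 120 × (-31) = 2780 ft.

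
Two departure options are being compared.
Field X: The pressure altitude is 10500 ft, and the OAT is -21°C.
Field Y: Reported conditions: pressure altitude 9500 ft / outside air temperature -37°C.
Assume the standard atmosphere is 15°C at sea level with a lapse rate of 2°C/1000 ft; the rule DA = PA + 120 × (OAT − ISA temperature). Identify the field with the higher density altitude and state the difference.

Field X by 3160 ft

Field X: ISA temp = -6°C, deviation -15°C, DA = 10500 + 120 × (-15) = 8700 ft.
Field Y: ISA temp = -4°C, deviation -33°C, DA = 9500 + 120 × (-33) = 5540 ft.
Field X is higher by 8700 − 5540 = 3160 ft.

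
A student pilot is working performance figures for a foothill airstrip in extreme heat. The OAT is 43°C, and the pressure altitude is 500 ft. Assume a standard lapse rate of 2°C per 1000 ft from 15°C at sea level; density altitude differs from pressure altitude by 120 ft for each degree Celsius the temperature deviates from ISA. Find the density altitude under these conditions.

3980 ft

ISA temperature at 500 ft = 15 − 2 × (500/1000) = 14°C.
ISA deviation = 43 − 14 = +29°C.
Density altitude = 500 + 120 × (29) = 500 + (+3480) = 3980 ft.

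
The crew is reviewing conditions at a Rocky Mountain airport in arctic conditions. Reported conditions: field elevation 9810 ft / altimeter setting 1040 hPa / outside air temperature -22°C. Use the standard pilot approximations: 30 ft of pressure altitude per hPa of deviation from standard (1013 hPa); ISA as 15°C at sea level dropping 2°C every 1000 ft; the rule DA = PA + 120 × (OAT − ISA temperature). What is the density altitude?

Pressure altitude = 9810 + (1013 − 1040) × 30 = 9810 + (-810) = 9000 ft.
ISA temperature at 9000 ft = 15 − 2 × (9000/1000) = -3°C.
ISA deviation = -22 − (-3) = -19°C.
Density altitude = 9000 + 120 × (-19) = 6720 ft.

6720 ft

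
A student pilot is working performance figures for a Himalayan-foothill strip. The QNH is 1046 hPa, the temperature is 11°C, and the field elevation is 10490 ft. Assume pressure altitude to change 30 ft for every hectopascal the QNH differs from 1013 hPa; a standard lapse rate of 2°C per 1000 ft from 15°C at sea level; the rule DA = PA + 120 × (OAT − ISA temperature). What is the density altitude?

Pressure altitude = 10490 + (1013 − 1046) × 30 = 10490 + (-990) = 9500 ft.
ISA temperature at 9500 ft = 15 − 2 × (9500/1000) = -4°C.
ISA deviation = 11 − (-4) = +15°C.
Density altitude = 9500 + 120 × (15) = 11300 ft.

11300 ft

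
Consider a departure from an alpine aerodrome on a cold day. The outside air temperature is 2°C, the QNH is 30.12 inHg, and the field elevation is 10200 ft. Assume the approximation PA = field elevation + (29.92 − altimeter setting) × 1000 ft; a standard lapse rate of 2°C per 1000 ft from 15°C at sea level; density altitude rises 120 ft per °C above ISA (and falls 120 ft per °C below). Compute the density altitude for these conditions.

10840 ft

Pressure altitude = 10200 + (29.92 − 30.12) × 1000 = 10200 + (-200) = 10000 ft.
ISA temperature at 10000 ft = 15 − 2 × (10000/1000) = -5°C.
ISA deviation = 2 − (-5) = +7°C.
Density altitude = 10000 + 120 × (7) = 10840 ft.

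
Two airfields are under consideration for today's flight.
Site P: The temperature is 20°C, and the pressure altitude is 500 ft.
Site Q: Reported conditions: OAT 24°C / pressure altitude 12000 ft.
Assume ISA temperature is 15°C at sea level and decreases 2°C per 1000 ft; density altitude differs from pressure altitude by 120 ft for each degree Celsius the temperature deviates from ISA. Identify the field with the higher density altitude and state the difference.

Site P: ISA temp = 14°C, deviation +6°C, DA = 500 + 120 × 6 = 1220 ft.
Site Q: ISA temp = -9°C, deviation +33°C, DA = 12000 + 120 × 33 = 15960 ft.
Site Q is higher by 15960 − 1220 = 14740 ft.

Site Q by 14740 ft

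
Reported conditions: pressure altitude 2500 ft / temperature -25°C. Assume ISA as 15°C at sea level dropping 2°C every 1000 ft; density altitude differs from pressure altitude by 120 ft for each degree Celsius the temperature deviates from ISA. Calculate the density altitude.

-1700 ft

ISA temperature at 2500 ft = 15 − 2 × (2500/1000) = 10°C.
ISA deviation = -25 − 10 = -35°C.
Density altitude = 2500 + 120 × (-35) = 2500 + (-4200) = -1700 ft.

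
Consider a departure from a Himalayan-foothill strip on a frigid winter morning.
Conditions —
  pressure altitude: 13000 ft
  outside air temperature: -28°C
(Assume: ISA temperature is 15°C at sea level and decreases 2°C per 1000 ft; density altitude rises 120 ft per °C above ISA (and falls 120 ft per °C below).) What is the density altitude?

10960 ft

ISA temperature at 13000 ft = 15 − 2 × (13000/1000) = -11°C.
ISA deviation = -28 − (-11) = -17°C.
Density altitude = 13000 + 120 × (-17) = 13000 + (-2040) = 10960 ft.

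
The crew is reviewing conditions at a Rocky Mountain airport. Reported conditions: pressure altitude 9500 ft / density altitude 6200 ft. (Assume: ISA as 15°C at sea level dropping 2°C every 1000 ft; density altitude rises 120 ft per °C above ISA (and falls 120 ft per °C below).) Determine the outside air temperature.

Density altitude − pressure altitude = 6200 − 9500 = -3300 ft.
At 120 ft/°C that is an ISA deviation of -3300/120 = -27.5°C.
ISA temperature at 9500 ft = 15 − 2 × (9500/1000) = -4°C.
OAT = ISA + deviation = -4 + (-27.5) = -31.5°C.

-31.5°C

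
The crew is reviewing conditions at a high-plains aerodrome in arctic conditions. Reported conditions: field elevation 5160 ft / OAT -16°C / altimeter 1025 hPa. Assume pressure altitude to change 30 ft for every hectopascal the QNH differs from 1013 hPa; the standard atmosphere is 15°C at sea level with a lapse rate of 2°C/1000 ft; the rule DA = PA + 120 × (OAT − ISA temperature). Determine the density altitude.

Pressure altitude = 5160 + (1013 − 1025) × 30 = 5160 + (-360) = 4800 ft.
ISA temperature at 4800 ft = 15 − 2 × (4800/1000) = 5.4°C.
ISA deviation = -16 − 5.4 = -21.4°C.
Density altitude = 4800 + 120 × (-21.4) = 2232 ft.

2232 ft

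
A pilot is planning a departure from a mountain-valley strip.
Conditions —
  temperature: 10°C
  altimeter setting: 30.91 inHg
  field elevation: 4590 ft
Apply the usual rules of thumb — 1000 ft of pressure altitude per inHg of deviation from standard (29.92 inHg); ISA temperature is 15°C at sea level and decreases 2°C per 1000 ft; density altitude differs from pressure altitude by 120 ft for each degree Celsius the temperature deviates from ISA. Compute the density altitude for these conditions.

Pressure altitude = 4590 + (29.92 − 30.91) × 1000 = 4590 + (-990) = 3600 ft.
ISA temperature at 3600 ft = 15 − 2 × (3600/1000) = 7.8°C.
ISA deviation = 10 − 7.8 = +2.2°C.
Density altitude = 3600 + 120 × (2.2) = 3864 ft.

3864 ft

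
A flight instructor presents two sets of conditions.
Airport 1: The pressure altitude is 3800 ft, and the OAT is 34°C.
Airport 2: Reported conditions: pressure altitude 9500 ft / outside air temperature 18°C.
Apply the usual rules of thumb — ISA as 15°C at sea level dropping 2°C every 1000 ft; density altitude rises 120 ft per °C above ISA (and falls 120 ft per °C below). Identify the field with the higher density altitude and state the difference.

Airport 1: ISA temp = 7.4°C, deviation +26.6°C, DA = 3800 + 120 × 26.6 = 6992 ft.
Airport 2: ISA temp = -4°C, deviation +22°C, DA = 9500 + 120 × 22 = 12140 ft.
Airport 2 is higher by 12140 − 6992 = 5148 ft.

Airport 2 by 5148 ft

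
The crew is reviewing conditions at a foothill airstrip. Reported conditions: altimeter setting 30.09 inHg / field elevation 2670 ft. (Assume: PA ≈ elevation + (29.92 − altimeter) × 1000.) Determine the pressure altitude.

Pressure correction = (29.92 − 30.09) × 1000 = -170 ft.
Pressure altitude = 2670 + (-170) = 2500 ft.

2500 ft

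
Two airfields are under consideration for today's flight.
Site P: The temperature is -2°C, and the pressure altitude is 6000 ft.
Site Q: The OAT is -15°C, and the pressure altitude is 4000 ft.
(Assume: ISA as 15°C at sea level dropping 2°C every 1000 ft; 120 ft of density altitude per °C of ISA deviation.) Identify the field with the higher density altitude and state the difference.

Site P: ISA temp = 3°C, deviation -5°C, DA = 6000 + 120 × (-5) = 5400 ft.
Site Q: ISA temp = 7°C, deviation -22°C, DA = 4000 + 120 × (-22) = 1360 ft.
Site P is higher by 5400 − 1360 = 4040 ft.

Site P by 4040 ft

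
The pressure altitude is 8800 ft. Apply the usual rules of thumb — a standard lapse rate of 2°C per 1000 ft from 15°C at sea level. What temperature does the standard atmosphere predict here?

-2.6°C

ISA temperature = 15 − 2 × (8800/1000) = 15 − 17.6 = -2.6°C.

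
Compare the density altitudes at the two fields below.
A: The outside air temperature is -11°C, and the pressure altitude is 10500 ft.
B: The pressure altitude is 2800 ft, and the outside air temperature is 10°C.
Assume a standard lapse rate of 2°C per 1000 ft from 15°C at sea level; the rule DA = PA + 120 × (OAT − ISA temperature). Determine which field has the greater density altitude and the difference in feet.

A by 7028 ft

A: ISA temp = -6°C, deviation -5°C, DA = 10500 + 120 × (-5) = 9900 ft.
B: ISA temp = 9.4°C, deviation +0.6°C, DA = 2800 + 120 × 0.6 = 2872 ft.
A is higher by 9900 − 2872 = 7028 ft.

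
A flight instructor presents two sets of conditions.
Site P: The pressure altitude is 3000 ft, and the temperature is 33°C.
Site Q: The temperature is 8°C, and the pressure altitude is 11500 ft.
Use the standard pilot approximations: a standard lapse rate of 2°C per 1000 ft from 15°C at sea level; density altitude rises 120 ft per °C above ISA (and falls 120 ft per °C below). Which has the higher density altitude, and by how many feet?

Site P: ISA temp = 9°C, deviation +24°C, DA = 3000 + 120 × 24 = 5880 ft.
Site Q: ISA temp = -8°C, deviation +16°C, DA = 11500 + 120 × 16 = 13420 ft.
Site Q is higher by 13420 − 5880 = 7540 ft.

Site Q by 7540 ft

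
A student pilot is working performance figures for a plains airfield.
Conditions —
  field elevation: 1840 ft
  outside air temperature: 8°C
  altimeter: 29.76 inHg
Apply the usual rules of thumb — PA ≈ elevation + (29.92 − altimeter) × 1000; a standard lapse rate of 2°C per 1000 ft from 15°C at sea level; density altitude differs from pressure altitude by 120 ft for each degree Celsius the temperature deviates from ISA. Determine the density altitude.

1640 ft

Pressure altitude = 1840 + (29.92 − 29.76) × 1000 = 1840 + (+160) = 2000 ft.
ISA temperature at 2000 ft = 15 − 2 × (2000/1000) = 11°C.
ISA deviation = 8 − 11 = -3°C.
Density altitude = 2000 + 120 × (-3) = 1640 ft.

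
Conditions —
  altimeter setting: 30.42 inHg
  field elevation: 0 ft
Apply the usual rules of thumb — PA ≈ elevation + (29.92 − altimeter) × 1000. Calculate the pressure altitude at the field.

-500 ft

Pressure correction = (29.92 − 30.42) × 1000 = -500 ft.
Pressure altitude = 0 + (-500) = -500 ft.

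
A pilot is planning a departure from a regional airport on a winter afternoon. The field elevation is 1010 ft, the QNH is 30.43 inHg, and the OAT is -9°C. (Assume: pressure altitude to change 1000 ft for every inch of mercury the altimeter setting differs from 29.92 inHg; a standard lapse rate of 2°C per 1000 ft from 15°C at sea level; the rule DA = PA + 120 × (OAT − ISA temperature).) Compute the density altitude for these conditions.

Pressure altitude = 1010 + (29.92 − 30.43) × 1000 = 1010 + (-510) = 500 ft.
ISA temperature at 500 ft = 15 − 2 × (500/1000) = 14°C.
ISA deviation = -9 − 14 = -23°C.
Density altitude = 500 + 120 × (-23) = -2260 ft.

-2260 ft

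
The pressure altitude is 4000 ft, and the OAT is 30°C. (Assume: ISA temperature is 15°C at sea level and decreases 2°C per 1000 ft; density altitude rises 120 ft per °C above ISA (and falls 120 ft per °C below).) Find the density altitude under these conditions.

6760 ft

ISA temperature at 4000 ft = 15 − 2 × (4000/1000) = 7°C.
ISA deviation = 30 − 7 = +23°C.
Density altitude = 4000 + 120 × (23) = 4000 + (+2760) = 6760 ft.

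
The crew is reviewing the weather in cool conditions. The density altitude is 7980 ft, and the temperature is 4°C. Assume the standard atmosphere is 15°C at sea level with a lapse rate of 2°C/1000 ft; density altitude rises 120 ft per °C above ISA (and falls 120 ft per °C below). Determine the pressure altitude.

7500 ft

DA = PA + 120 × (OAT − (15 − 2·PA/1000)) = PA + 120·OAT − 1800 + 0.24·PA = 1.24·PA + 120·OAT − 1800.
So 1.24·PA = 7980 − 120 × 4 + 1800 = 9300.
PA = 9300 / 1.24 = 7500 ft.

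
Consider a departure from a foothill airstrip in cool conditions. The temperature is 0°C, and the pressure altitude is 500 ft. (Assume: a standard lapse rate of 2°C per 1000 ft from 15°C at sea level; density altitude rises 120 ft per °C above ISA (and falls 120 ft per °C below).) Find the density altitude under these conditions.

-1180 ft

ISA temperature at 500 ft = 15 − 2 × (500/1000) = 14°C.
ISA deviation = 0 − 14 = -14°C.
Density altitude = 500 + 120 × (-14) = 500 + (-1680) = -1180 ft.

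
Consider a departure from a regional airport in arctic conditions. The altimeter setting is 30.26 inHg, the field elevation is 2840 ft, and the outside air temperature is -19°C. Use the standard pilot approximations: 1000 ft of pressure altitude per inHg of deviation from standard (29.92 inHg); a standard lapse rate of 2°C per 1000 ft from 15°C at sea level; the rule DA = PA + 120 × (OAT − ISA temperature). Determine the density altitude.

Pressure altitude = 2840 + (29.92 − 30.26) × 1000 = 2840 + (-340) = 2500 ft.
ISA temperature at 2500 ft = 15 − 2 × (2500/1000) = 10°C.
ISA deviation = -19 − 10 = -29°C.
Density altitude = 2500 + 120 × (-29) = -980 ft.

-980 ft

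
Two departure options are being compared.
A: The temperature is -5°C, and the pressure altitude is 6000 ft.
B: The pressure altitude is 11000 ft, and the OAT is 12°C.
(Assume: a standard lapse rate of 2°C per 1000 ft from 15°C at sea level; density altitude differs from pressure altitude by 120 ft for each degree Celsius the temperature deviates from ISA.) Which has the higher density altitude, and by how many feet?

A: ISA temp = 3°C, deviation -8°C, DA = 6000 + 120 × (-8) = 5040 ft.
B: ISA temp = -7°C, deviation +19°C, DA = 11000 + 120 × 19 = 13280 ft.
B is higher by 13280 − 5040 = 8240 ft.

B by 8240 ft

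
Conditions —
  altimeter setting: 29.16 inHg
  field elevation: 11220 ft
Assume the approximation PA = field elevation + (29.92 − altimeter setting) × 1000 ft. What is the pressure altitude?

11980 ft

Pressure correction = (29.92 − 29.16) × 1000 = +760 ft.
Pressure altitude = 11220 + (+760) = 11980 ft.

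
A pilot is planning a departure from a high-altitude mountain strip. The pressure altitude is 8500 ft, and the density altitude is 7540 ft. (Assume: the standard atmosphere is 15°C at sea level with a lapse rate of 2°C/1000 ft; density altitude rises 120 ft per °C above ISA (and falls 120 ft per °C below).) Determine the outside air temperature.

Density altitude − pressure altitude = 7540 − 8500 = -960 ft.
At 120 ft/°C that is an ISA deviation of -960/120 = -8°C.
ISA temperature at 8500 ft = 15 − 2 × (8500/1000) = -2°C.
OAT = ISA + deviation = -2 + (-8) = -10°C.

-10°C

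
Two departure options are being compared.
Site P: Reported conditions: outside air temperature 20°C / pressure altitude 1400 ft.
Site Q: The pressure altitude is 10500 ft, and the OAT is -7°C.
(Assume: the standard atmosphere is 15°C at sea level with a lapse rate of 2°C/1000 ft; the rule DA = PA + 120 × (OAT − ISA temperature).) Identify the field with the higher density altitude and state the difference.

Site Q by 8044 ft

Site P: ISA temp = 12.2°C, deviation +7.8°C, DA = 1400 + 120 × 7.8 = 2336 ft.
Site Q: ISA temp = -6°C, deviation -1°C, DA = 10500 + 120 × (-1) = 10380 ft.
Site Q is higher by 10380 − 2336 = 8044 ft.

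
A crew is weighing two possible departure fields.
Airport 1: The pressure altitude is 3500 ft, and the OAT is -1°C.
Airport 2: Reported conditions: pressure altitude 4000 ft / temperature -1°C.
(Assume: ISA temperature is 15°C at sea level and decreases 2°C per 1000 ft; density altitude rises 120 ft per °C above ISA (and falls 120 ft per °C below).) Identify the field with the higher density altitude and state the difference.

Airport 2 by 620 ft

Airport 1: ISA temp = 8°C, deviation -9°C, DA = 3500 + 120 × (-9) = 2420 ft.
Airport 2: ISA temp = 7°C, deviation -8°C, DA = 4000 + 120 × (-8) = 3040 ft.
Airport 2 is higher by 3040 − 2420 = 620 ft.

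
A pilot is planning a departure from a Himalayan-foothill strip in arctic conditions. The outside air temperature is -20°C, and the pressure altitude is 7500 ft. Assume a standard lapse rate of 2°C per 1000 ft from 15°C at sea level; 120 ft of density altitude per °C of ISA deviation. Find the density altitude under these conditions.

5100 ft

ISA temperature at 7500 ft = 15 − 2 × (7500/1000) = 0°C.
ISA deviation = -20 − 0 = -20°C.
Density altitude = 7500 + 120 × (-20) = 7500 + (-2400) = 5100 ft.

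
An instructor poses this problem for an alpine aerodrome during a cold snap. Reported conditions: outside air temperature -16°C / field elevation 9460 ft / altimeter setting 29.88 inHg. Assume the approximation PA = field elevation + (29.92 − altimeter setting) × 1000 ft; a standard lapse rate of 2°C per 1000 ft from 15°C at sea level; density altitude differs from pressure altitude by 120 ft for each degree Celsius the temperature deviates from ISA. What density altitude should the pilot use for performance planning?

Pressure altitude = 9460 + (29.92 − 29.88) × 1000 = 9460 + (+40) = 9500 ft.
ISA temperature at 9500 ft = 15 − 2 × (9500/1000) = -4°C.
ISA deviation = -16 − (-4) = -12°C.
Density altitude = 9500 + 120 × (-12) = 8060 ft.

8060 ft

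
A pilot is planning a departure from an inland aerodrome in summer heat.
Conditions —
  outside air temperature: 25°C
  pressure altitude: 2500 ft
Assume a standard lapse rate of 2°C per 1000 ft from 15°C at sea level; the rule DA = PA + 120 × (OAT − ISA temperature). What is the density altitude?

ISA temperature at 2500 ft = 15 − 2 × (2500/1000) = 10°C.
ISA deviation = 25 − 10 = +15°C.
Density altitude = 2500 + 120 × (15) = 2500 + (+1800) = 4300 ft.

4300 ft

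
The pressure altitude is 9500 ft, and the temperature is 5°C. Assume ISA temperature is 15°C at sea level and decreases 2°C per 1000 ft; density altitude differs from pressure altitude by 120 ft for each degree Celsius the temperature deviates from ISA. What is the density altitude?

ISA temperature at 9500 ft = 15 − 2 × (9500/1000) = -4°C.
ISA deviation = 5 − (-4) = +9°C.
Density altitude = 9500 + 120 × (9) = 9500 + (+1080) = 10580 ft.

10580 ft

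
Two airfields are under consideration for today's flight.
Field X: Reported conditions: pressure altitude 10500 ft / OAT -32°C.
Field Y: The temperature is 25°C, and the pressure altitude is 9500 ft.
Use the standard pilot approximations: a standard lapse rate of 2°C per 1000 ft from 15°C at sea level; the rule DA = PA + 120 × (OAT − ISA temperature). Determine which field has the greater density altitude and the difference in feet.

Field Y by 5600 ft

Field X: ISA temp = -6°C, deviation -26°C, DA = 10500 + 120 × (-26) = 7380 ft.
Field Y: ISA temp = -4°C, deviation +29°C, DA = 9500 + 120 × 29 = 12980 ft.
Field Y is higher by 12980 − 7380 = 5600 ft.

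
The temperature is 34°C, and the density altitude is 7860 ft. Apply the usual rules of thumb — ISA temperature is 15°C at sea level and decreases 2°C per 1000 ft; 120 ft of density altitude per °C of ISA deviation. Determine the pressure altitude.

4500 ft

DA = PA + 120 × (OAT − (15 − 2·PA/1000)) = PA + 120·OAT − 1800 + 0.24·PA = 1.24·PA + 120·OAT − 1800.
So 1.24·PA = 7860 − 120 × 34 + 1800 = 5580.
PA = 5580 / 1.24 = 4500 ft.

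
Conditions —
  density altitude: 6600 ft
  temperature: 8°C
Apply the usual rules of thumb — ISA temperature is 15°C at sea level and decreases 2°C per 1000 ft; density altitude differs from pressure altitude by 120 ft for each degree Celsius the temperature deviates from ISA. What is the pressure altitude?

DA = PA + 120 × (OAT − (15 − 2·PA/1000)) = PA + 120·OAT − 1800 + 0.24·PA = 1.24·PA + 120·OAT − 1800.
So 1.24·PA = 6600 − 120 × 8 + 1800 = 7440.
PA = 7440 / 1.24 = 6000 ft.

6000 ft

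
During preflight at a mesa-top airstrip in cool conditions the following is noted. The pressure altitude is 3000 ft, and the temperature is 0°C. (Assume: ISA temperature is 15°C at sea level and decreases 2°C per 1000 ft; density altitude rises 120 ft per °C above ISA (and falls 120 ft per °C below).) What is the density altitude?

ISA temperature at 3000 ft = 15 − 2 × (3000/1000) = 9°C.
ISA deviation = 0 − 9 = -9°C.
Density altitude = 3000 + 120 × (-9) = 3000 + (-1080) = 1920 ft.

1920 ft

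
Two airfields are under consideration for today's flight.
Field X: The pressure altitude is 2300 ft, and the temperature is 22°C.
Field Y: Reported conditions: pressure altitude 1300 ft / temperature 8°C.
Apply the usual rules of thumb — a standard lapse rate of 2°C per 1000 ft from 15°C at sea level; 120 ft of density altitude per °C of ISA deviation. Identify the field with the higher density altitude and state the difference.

Field X: ISA temp = 10.4°C, deviation +11.6°C, DA = 2300 + 120 × 11.6 = 3692 ft.
Field Y: ISA temp = 12.4°C, deviation -4.4°C, DA = 1300 + 120 × (-4.4) = 772 ft.
Field X is higher by 3692 − 772 = 2920 ft.

Field X by 2920 ft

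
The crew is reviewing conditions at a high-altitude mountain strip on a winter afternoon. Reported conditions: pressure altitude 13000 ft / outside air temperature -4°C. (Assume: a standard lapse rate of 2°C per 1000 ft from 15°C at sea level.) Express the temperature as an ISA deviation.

ISA temperature at 13000 ft = 15 − 2 × (13000/1000) = -11°C.
Deviation = OAT − ISA = -4 − (-11) = +7°C.

ISA+7°C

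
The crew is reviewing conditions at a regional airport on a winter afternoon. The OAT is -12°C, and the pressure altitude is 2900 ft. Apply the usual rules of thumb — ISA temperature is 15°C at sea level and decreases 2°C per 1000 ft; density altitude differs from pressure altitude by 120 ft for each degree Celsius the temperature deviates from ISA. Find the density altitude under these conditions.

ISA temperature at 2900 ft = 15 − 2 × (2900/1000) = 9.2°C.
ISA deviation = -12 − 9.2 = -21.2°C.
Density altitude = 2900 + 120 × (-21.2) = 2900 + (-2544) = 356 ft.

356 ft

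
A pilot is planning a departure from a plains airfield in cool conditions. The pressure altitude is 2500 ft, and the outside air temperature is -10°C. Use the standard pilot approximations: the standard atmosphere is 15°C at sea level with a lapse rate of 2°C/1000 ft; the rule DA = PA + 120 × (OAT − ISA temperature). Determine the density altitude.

ISA temperature at 2500 ft = 15 − 2 × (2500/1000) = 10°C.
ISA deviation = -10 − 10 = -20°C.
Density altitude = 2500 + 120 × (-20) = 2500 + (-2400) = 100 ft.

100 ft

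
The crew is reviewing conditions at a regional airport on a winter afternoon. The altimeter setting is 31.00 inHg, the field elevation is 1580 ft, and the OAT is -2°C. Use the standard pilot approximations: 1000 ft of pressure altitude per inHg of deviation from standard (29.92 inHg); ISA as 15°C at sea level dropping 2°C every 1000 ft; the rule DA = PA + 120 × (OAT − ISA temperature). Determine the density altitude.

-1420 ft

Pressure altitude = 1580 + (29.92 − 31.00) × 1000 = 1580 + (-1080) = 500 ft.
ISA temperature at 500 ft = 15 − 2 × (500/1000) = 14°C.
ISA deviation = -2 − 14 = -16°C.
Density altitude = 500 + 120 × (-16) = -1420 ft.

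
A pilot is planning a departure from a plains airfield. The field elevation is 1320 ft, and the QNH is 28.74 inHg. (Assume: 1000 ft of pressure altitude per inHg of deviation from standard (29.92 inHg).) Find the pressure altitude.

Pressure correction = (29.92 − 28.74) × 1000 = +1180 ft.
Pressure altitude = 1320 + (+1180) = 2500 ft.

2500 ft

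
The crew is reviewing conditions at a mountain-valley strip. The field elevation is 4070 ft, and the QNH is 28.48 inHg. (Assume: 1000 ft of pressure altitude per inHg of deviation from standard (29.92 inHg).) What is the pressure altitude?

Pressure correction = (29.92 − 28.48) × 1000 = +1440 ft.
Pressure altitude = 4070 + (+1440) = 5510 ft.

5510 ft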